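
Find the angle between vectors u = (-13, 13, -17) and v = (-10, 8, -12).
u·v = 438, |u|² = 627, |v|² = 308
cos θ = 438/√193116 ≈ 0.9967
θ ≈ 4.655°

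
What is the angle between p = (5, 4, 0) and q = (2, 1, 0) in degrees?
p·q = 14, |p|² = 41, |q|² = 5
cos θ = 14/√205 ≈ 0.9778
θ ≈ 12.09°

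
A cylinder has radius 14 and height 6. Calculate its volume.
Volume = pi * r² * h
Volume = pi * 14² * 6
Volume = pi * 196 * 6
Volume = pi * 1176
Volume = 3694.51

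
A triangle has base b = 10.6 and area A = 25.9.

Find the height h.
A = ½bh  →  h = 2A/b
h = 2·25.9/10.6 = 4.887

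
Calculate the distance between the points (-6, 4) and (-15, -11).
Using the distance formula: d = sqrt((x₂-x₁)² + (y₂-y₁)²)
dx = (-15) - (-6) = -9
dy = (-11) - 4 = -15
d = sqrt((-9)² + (-15)²) = sqrt(81 + 225) = sqrt(306) = 17.49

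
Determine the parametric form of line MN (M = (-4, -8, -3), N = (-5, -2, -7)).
Direction vector d = N - M = (-1, 6, -4)
x = -4 - t, y = -8 + 6t, z = -3 - 4t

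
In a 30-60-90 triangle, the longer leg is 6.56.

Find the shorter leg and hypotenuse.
In a 30-60-90 triangle, sides are in ratio 1 : √3 : 2.
Long leg = short leg·√3  →  short leg = 6.56/√3 = 3.787
Hypotenuse = 2·(short leg) = 2·6.56/√3 = 7.575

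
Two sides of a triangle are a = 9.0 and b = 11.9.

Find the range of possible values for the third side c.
By the triangle inequality: |a - b| < c < a + b
|9.0 - 11.9| < c < 9.0 + 11.9
2.9 < c < 20.9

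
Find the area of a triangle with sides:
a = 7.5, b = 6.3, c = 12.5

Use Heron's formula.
s = (a+b+c)/2 = (7.5+6.3+12.5)/2 = 13.15
A = √(s(s-a)(s-b)(s-c)) = √(13.15·5.65·6.85·0.65)
A = √330.81 = 18.19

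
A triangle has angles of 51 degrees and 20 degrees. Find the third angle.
Sum of angles in a triangle = 180 degrees
Third angle = 180 - 51 - 20
Third angle = 109 degrees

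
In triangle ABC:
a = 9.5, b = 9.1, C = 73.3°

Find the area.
Using A = ½ab·sin(C):
A = ½·9.5·9.1·sin(73.3°) = ½·86.45·0.957822 = 41.4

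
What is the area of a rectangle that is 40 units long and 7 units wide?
Area = length * width
Area = 40 * 7
Area = 280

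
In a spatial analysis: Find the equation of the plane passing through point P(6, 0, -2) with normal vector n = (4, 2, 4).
d = n·P = (4)(6) + (2)(0) + (4)(-2) = 16
Plane: 4x + 2y + 4z = 16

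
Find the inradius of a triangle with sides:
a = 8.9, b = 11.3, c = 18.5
s = (a+b+c)/2 = (8.9+11.3+18.5)/2 = 19.35
Area = √(s(s-a)(s-b)(s-c)) = √(19.35·10.45·8.05·0.85) = 37.1968
r = Area/s = 37.1968/19.35 = 1.922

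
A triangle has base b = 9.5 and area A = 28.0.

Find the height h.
A = ½bh  →  h = 2A/b
h = 2·28.0/9.5 = 5.895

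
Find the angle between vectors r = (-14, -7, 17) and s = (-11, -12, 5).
r·s = 323, |r|² = 534, |s|² = 290
cos θ = 323/√154860 ≈ 0.8208
θ ≈ 34.84°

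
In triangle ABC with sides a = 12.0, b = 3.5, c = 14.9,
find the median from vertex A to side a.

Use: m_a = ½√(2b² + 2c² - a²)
m_a = ½√(2·3.5² + 2·14.9² - 12.0²)
m_a = ½√(24.5 + 444.02 - 144) = ½√324.52 = 9.007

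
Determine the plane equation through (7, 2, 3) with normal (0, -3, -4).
d = n·P = (0)(7) + (-3)(2) + (-4)(3) = -18
Plane: -3y - 4z = -18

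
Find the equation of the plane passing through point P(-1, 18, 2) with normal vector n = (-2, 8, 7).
d = n·P = (-2)(-1) + (8)(18) + (7)(2) = 160
Plane: -2x + 8y + 7z = 160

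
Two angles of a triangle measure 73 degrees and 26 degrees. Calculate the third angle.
Sum of angles in a triangle = 180 degrees
Third angle = 180 - 73 - 26
Third angle = 81 degrees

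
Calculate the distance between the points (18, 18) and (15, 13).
Using the distance formula: d = sqrt((x₂-x₁)² + (y₂-y₁)²)
dx = 15 - 18 = -3
dy = 13 - 18 = -5
d = sqrt((-3)² + (-5)²) = sqrt(9 + 25) = sqrt(34) = 5.83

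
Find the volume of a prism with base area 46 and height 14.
Volume = base area * height
Volume = 46 * 14
Volume = 644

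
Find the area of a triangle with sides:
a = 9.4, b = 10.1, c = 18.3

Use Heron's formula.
s = (a+b+c)/2 = (9.4+10.1+18.3)/2 = 18.9
A = √(s(s-a)(s-b)(s-c)) = √(18.9·9.5·8.8·0.6)
A = √948.024 = 30.79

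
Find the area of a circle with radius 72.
Area = pi * r²
Area = pi * 72²
Area = pi * 5184
Area = 16286.02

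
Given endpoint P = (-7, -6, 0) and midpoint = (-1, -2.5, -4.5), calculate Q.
Q = (2×(-1) - (-7), 2×(-2.5) - (-6), 2×(-4.5) - 0) = (5, 1, -9)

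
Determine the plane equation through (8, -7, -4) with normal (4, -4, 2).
d = n·P = (4)(8) + (-4)(-7) + (2)(-4) = 52
Plane: 4x - 4y + 2z = 52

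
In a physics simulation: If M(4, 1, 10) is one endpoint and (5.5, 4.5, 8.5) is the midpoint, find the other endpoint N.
N = (2×5.5 - 4, 2×4.5 - 1, 2×8.5 - 10) = (7, 8, 7)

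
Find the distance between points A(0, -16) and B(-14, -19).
Using the distance formula: d = sqrt((x₂-x₁)² + (y₂-y₁)²)
dx = (-14) - 0 = -14
dy = (-19) - (-16) = -3
d = sqrt((-14)² + (-3)²) = sqrt(196 + 9) = sqrt(205) = 14.32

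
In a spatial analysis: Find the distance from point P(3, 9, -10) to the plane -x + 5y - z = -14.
d = |(-1)(3) + 5(9) + (-1)(-10) - (-14)| / √((-1)² + 5² + (-1)²) = 66/√27 = 12.7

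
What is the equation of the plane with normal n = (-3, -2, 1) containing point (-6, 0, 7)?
d = n·P = (-3)(-6) + (-2)(0) + (1)(7) = 25
Plane: -3x - 2y + z = 25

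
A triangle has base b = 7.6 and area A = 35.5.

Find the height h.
A = ½bh  →  h = 2A/b
h = 2·35.5/7.6 = 9.342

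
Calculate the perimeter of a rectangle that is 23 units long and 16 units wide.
Perimeter = 2 * (length + width)
Perimeter = 2 * (23 + 16)
Perimeter = 2 * 39
Perimeter = 78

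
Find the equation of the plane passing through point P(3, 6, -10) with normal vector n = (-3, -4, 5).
d = n·P = (-3)(3) + (-4)(6) + (5)(-10) = -83
Plane: -3x - 4y + 5z = -83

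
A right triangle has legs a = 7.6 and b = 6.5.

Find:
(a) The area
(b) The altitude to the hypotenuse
(a) Area = ½ab = ½·7.6·6.5 = 24.7
(b) Hypotenuse c = √(7.6² + 6.5²) = √100.01 = 10.0005
    Area = ½·c·h_c  →  h_c = 2·Area/c = 2·24.7/10.0005 = 4.94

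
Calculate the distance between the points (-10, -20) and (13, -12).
Using the distance formula: d = sqrt((x₂-x₁)² + (y₂-y₁)²)
dx = 13 - (-10) = 23
dy = (-12) - (-20) = 8
d = sqrt(23² + 8²) = sqrt(529 + 64) = sqrt(593) = 24.35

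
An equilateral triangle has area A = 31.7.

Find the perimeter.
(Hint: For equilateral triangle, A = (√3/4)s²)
A = (√3/4)s²  →  s² = 4A/√3 = 4·31.7/√3 = 73.208
s = 8.55617
Perimeter = 3s = 25.67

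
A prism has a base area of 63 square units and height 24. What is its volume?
Volume = base area * height
Volume = 63 * 24
Volume = 1512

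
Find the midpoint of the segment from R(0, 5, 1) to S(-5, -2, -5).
Midpoint = ((0-5)/2, (5-2)/2, (1-5)/2) = (-2.5, 1.5, -2)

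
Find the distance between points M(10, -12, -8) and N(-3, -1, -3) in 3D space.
d = √[(-13)² + (11)² + (5)²] = √315 = 17.75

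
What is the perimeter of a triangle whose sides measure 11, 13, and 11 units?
Perimeter = sum of all sides
Perimeter = 11 + 13 + 11
Perimeter = 35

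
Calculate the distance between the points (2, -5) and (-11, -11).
Using the distance formula: d = sqrt((x₂-x₁)² + (y₂-y₁)²)
dx = (-11) - 2 = -13
dy = (-11) - (-5) = -6
d = sqrt((-13)² + (-6)²) = sqrt(169 + 36) = sqrt(205) = 14.32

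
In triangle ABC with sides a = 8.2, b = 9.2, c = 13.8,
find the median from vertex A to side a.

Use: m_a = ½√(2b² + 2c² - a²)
m_a = ½√(2·9.2² + 2·13.8² - 8.2²)
m_a = ½√(169.28 + 380.88 - 67.24) = ½√482.92 = 10.99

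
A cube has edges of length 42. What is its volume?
Volume = s³
Volume = 42³
Volume = 74088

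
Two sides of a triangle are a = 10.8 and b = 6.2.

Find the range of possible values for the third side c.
By the triangle inequality: |a - b| < c < a + b
|10.8 - 6.2| < c < 10.8 + 6.2
4.6 < c < 17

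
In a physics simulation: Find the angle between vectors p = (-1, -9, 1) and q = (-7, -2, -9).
p·q = 16, |p|² = 83, |q|² = 134
cos θ = 16/√11122 ≈ 0.1517
θ ≈ 81.27°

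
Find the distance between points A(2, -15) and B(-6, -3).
Using the distance formula: d = sqrt((x₂-x₁)² + (y₂-y₁)²)
dx = (-6) - 2 = -8
dy = (-3) - (-15) = 12
d = sqrt((-8)² + 12²) = sqrt(64 + 144) = sqrt(208) = 14.42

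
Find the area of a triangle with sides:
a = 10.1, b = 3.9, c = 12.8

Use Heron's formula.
s = (a+b+c)/2 = (10.1+3.9+12.8)/2 = 13.4
A = √(s(s-a)(s-b)(s-c)) = √(13.4·3.3·9.5·0.6)
A = √252.054 = 15.88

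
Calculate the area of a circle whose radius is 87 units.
Area = pi * r²
Area = pi * 87²
Area = pi * 7569
Area = 23778.71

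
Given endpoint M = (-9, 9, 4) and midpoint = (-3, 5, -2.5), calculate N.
N = (2×(-3) - (-9), 2×5 - 9, 2×(-2.5) - 4) = (3, 1, -9)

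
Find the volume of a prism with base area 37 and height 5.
Volume = base area * height
Volume = 37 * 5
Volume = 185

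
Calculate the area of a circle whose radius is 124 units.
Area = pi * r²
Area = pi * 124²
Area = pi * 15376
Area = 48305.13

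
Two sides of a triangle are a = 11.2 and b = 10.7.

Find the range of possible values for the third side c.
By the triangle inequality: |a - b| < c < a + b
|11.2 - 10.7| < c < 11.2 + 10.7
0.5 < c < 21.9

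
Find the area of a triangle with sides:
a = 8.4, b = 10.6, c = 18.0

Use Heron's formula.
s = (a+b+c)/2 = (8.4+10.6+18.0)/2 = 18.5
A = √(s(s-a)(s-b)(s-c)) = √(18.5·10.1·7.9·0.5)
A = √738.058 = 27.17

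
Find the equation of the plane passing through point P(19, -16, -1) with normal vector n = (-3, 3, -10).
d = n·P = (-3)(19) + (3)(-16) + (-10)(-1) = -95
Plane: -3x + 3y - 10z = -95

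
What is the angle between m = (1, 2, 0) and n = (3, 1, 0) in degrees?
m·n = 5, |m|² = 5, |n|² = 10
cos θ = 5/√50 ≈ 0.7071
θ ≈ 45.0°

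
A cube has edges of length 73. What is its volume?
Volume = s³
Volume = 73³
Volume = 389017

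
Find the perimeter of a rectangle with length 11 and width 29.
Perimeter = 2 * (length + width)
Perimeter = 2 * (11 + 29)
Perimeter = 2 * 40
Perimeter = 80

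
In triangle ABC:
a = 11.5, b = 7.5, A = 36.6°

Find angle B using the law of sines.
sin(B)/b = sin(A)/a
sin(B) = b·sin(A)/a = 7.5·sin(36.6°)/11.5 = 0.388842
B = arcsin(0.388842) = 22.88°  (b ≤ a, so B ≤ A and the acute solution is unique)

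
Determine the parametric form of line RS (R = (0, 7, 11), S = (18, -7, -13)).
Direction vector d = S - R = (18, -14, -24)
x = 0 + 18t, y = 7 - 14t, z = 11 - 24t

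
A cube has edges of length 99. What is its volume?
Volume = s³
Volume = 99³
Volume = 970299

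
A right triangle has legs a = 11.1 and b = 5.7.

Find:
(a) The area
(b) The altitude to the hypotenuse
(a) Area = ½ab = ½·11.1·5.7 = 31.635
(b) Hypotenuse c = √(11.1² + 5.7²) = √155.7 = 12.478
    Area = ½·c·h_c  →  h_c = 2·Area/c = 2·31.635/12.478 = 5.071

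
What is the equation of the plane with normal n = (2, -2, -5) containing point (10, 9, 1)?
d = n·P = (2)(10) + (-2)(9) + (-5)(1) = -3
Plane: 2x - 2y - 5z = -3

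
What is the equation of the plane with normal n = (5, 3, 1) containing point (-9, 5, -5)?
d = n·P = (5)(-9) + (3)(5) + (1)(-5) = -35
Plane: 5x + 3y + z = -35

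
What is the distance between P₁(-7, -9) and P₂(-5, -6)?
Using the distance formula: d = sqrt((x₂-x₁)² + (y₂-y₁)²)
dx = (-5) - (-7) = 2
dy = (-6) - (-9) = 3
d = sqrt(2² + 3²) = sqrt(4 + 9) = sqrt(13) = 3.61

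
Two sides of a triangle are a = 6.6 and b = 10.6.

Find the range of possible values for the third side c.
By the triangle inequality: |a - b| < c < a + b
|6.6 - 10.6| < c < 6.6 + 10.6
4 < c < 17.2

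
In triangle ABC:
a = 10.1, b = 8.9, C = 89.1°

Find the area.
Using A = ½ab·sin(C):
A = ½·10.1·8.9·sin(89.1°) = ½·89.89·0.999877 = 44.94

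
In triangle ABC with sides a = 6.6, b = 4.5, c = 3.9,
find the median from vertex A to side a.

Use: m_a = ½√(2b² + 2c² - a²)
m_a = ½√(2·4.5² + 2·3.9² - 6.6²)
m_a = ½√(40.5 + 30.42 - 43.56) = ½√27.36 = 2.615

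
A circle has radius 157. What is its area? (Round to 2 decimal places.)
Area = pi * r²
Area = pi * 157²
Area = pi * 24649
Area = 77437.12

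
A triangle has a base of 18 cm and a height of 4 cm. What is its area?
Area = (1/2) * base * height
Area = (1/2) * 18 * 4
Area = 36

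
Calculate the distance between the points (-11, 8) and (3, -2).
Using the distance formula: d = sqrt((x₂-x₁)² + (y₂-y₁)²)
dx = 3 - (-11) = 14
dy = (-2) - 8 = -10
d = sqrt(14² + (-10)²) = sqrt(196 + 100) = sqrt(296) = 17.20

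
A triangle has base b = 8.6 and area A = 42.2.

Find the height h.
A = ½bh  →  h = 2A/b
h = 2·42.2/8.6 = 9.814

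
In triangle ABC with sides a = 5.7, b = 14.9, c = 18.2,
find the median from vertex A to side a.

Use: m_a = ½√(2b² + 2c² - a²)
m_a = ½√(2·14.9² + 2·18.2² - 5.7²)
m_a = ½√(444.02 + 662.48 - 32.49) = ½√1074.01 = 16.39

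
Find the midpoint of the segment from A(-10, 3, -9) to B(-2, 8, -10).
Midpoint = ((-10-2)/2, (3+8)/2, (-9-10)/2) = (-6, 5.5, -9.5)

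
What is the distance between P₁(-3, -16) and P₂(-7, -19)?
Using the distance formula: d = sqrt((x₂-x₁)² + (y₂-y₁)²)
dx = (-7) - (-3) = -4
dy = (-19) - (-16) = -3
d = sqrt((-4)² + (-3)²) = sqrt(16 + 9) = sqrt(25) = 5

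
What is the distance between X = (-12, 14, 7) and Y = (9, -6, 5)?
d = √[(21)² + (-20)² + (-2)²] = √845 = 29.07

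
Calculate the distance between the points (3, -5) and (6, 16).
Using the distance formula: d = sqrt((x₂-x₁)² + (y₂-y₁)²)
dx = 6 - 3 = 3
dy = 16 - (-5) = 21
d = sqrt(3² + 21²) = sqrt(9 + 441) = sqrt(450) = 21.21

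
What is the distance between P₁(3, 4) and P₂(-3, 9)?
Using the distance formula: d = sqrt((x₂-x₁)² + (y₂-y₁)²)
dx = (-3) - 3 = -6
dy = 9 - 4 = 5
d = sqrt((-6)² + 5²) = sqrt(36 + 25) = sqrt(61) = 7.81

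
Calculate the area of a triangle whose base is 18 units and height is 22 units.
Area = (1/2) * base * height
Area = (1/2) * 18 * 22
Area = 198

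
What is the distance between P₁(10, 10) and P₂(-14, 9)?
Using the distance formula: d = sqrt((x₂-x₁)² + (y₂-y₁)²)
dx = (-14) - 10 = -24
dy = 9 - 10 = -1
d = sqrt((-24)² + (-1)²) = sqrt(576 + 1) = sqrt(577) = 24.02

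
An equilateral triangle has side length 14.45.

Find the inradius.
For an equilateral triangle, r = s/(2√3) where s is the side.
r = 14.45/(2√3) = 14.45/3.464102 = 4.171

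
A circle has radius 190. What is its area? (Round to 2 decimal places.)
Area = pi * r²
Area = pi * 190²
Area = pi * 36100
Area = 113411.49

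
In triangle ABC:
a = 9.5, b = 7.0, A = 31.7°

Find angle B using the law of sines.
sin(B)/b = sin(A)/a
sin(B) = b·sin(A)/a = 7.0·sin(31.7°)/9.5 = 0.387190
B = arcsin(0.387190) = 22.78°  (b ≤ a, so B ≤ A and the acute solution is unique)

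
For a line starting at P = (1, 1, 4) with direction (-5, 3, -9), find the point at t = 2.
P(2) = (1 + (-5)(2), 1 + 3(2), 4 + (-9)(2)) = (-9, 7, -14)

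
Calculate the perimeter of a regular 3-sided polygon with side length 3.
Perimeter = number of sides * side length
Perimeter = 3 * 3
Perimeter = 9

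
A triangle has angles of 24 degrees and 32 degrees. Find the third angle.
Sum of angles in a triangle = 180 degrees
Third angle = 180 - 24 - 32
Third angle = 124 degrees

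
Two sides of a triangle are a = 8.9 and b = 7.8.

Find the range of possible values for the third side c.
By the triangle inequality: |a - b| < c < a + b
|8.9 - 7.8| < c < 8.9 + 7.8
1.1 < c < 16.7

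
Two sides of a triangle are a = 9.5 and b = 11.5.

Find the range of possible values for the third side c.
By the triangle inequality: |a - b| < c < a + b
|9.5 - 11.5| < c < 9.5 + 11.5
2 < c < 21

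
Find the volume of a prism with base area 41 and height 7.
Volume = base area * height
Volume = 41 * 7
Volume = 287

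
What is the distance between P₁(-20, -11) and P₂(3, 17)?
Using the distance formula: d = sqrt((x₂-x₁)² + (y₂-y₁)²)
dx = 3 - (-20) = 23
dy = 17 - (-11) = 28
d = sqrt(23² + 28²) = sqrt(529 + 784) = sqrt(1313) = 36.24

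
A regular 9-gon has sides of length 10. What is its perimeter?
Perimeter = number of sides * side length
Perimeter = 9 * 10
Perimeter = 90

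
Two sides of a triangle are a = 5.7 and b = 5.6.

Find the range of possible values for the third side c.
By the triangle inequality: |a - b| < c < a + b
|5.7 - 5.6| < c < 5.7 + 5.6
0.1 < c < 11.3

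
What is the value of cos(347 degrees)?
cos(347 degrees) = 0.9744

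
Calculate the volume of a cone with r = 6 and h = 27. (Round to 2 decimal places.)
Volume = (1/3) * pi * r² * h
Volume = (1/3) * pi * 6² * 27
Volume = (1/3) * pi * 36 * 27
Volume = (1/3) * pi * 972
Volume = 1017.88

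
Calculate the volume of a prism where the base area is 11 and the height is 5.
Volume = base area * height
Volume = 11 * 5
Volume = 55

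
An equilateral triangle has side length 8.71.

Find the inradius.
For an equilateral triangle, r = s/(2√3) where s is the side.
r = 8.71/(2√3) = 8.71/3.464102 = 2.514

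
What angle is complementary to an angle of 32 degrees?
Complementary angles sum to 90 degrees.
Other angle = 90 - 32
Other angle = 58 degrees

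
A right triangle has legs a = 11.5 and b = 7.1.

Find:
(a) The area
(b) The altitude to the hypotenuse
(a) Area = ½ab = ½·11.5·7.1 = 40.825
(b) Hypotenuse c = √(11.5² + 7.1²) = √182.66 = 13.5152
    Area = ½·c·h_c  →  h_c = 2·Area/c = 2·40.825/13.5152 = 6.041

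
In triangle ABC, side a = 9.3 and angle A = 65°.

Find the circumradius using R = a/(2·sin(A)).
R = a/(2·sin(A)) = 9.3/(2·sin(65°))
R = 9.3/(2·0.906308) = 9.3/1.812616 = 5.131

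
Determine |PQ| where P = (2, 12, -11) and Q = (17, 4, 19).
d = √[(15)² + (-8)² + (30)²] = √1189 = 34.48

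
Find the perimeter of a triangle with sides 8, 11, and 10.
Perimeter = sum of all sides
Perimeter = 8 + 11 + 10
Perimeter = 29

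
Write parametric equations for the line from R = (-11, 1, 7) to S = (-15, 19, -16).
Direction vector d = S - R = (-4, 18, -23)
x = -11 - 4t, y = 1 + 18t, z = 7 - 23t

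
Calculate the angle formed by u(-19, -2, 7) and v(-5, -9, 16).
u·v = 225, |u|² = 414, |v|² = 362
cos θ = 225/√149868 ≈ 0.5812
θ ≈ 54.46°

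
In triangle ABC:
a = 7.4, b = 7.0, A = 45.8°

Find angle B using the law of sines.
sin(B)/b = sin(A)/a
sin(B) = b·sin(A)/a = 7.0·sin(45.8°)/7.4 = 0.678159
B = arcsin(0.678159) = 42.7°  (b ≤ a, so B ≤ A and the acute solution is unique)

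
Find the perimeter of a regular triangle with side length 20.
Perimeter = number of sides * side length
Perimeter = 3 * 20
Perimeter = 60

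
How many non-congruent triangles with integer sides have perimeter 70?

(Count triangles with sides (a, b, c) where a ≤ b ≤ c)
With a ≤ b ≤ c and a + b + c = 70, the triangle inequality a + b > c gives c < 70/2, so c ≤ 34.
Iterate a from 1 to ⌊p/3⌋ = 23; for each a, b ranges from a to ⌊(p−a)/2⌋ with c = p − a − b, keeping only c ≥ b.
Triples: (2, 34, 34), (3, 33, 34), (4, 32, 34), …
Count = 102 triangles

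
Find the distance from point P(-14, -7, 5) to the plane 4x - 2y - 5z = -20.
d = |4(-14) + (-2)(-7) + (-5)(5) - (-20)| / √(4² + (-2)² + (-5)²) = 47/√45 = 7.006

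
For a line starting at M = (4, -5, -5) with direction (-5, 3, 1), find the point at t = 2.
P(2) = (4 + (-5)(2), -5 + 3(2), -5 + 1(2)) = (-6, 1, -3)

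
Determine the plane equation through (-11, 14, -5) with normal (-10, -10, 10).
d = n·P = (-10)(-11) + (-10)(14) + (10)(-5) = -80
Plane: -10x - 10y + 10z = -80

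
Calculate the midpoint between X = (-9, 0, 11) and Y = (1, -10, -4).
Midpoint = ((-9+1)/2, (0-10)/2, (11-4)/2) = (-4, -5, 3.5)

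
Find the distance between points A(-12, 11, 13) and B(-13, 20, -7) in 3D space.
d = √[(-1)² + (9)² + (-20)²] = √482 = 21.95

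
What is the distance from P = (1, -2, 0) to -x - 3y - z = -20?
d = |(-1)(1) + (-3)(-2) + (-1)(0) - (-20)| / √((-1)² + (-3)² + (-1)²) = 25/√11 = 7.538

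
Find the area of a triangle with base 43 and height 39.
Area = (1/2) * base * height
Area = (1/2) * 43 * 39
Area = 838.50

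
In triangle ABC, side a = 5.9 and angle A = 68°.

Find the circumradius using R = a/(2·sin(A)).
R = a/(2·sin(A)) = 5.9/(2·sin(68°))
R = 5.9/(2·0.927184) = 5.9/1.854368 = 3.182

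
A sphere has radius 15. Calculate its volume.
Volume = (4/3) * pi * r³
Volume = (4/3) * pi * 15³
Volume = (4/3) * pi * 3375
Volume = 14137.17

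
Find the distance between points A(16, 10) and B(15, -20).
Using the distance formula: d = sqrt((x₂-x₁)² + (y₂-y₁)²)
dx = 15 - 16 = -1
dy = (-20) - 10 = -30
d = sqrt((-1)² + (-30)²) = sqrt(1 + 900) = sqrt(901) = 30.02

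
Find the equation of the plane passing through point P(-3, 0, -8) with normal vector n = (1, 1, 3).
d = n·P = (1)(-3) + (1)(0) + (3)(-8) = -27
Plane: x + y + 3z = -27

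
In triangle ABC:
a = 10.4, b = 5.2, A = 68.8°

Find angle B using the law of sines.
sin(B)/b = sin(A)/a
sin(B) = b·sin(A)/a = 5.2·sin(68.8°)/10.4 = 0.466162
B = arcsin(0.466162) = 27.79°  (b ≤ a, so B ≤ A and the acute solution is unique)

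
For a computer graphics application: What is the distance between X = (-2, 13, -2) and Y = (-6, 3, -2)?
d = √[(-4)² + (-10)² + (0)²] = √116 = 10.77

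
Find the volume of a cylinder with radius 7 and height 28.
Volume = pi * r² * h
Volume = pi * 7² * 28
Volume = pi * 49 * 28
Volume = pi * 1372
Volume = 4310.27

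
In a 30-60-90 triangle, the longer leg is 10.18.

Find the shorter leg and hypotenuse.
In a 30-60-90 triangle, sides are in ratio 1 : √3 : 2.
Long leg = short leg·√3  →  short leg = 10.18/√3 = 5.877
Hypotenuse = 2·(short leg) = 2·10.18/√3 = 11.75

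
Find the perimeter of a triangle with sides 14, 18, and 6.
Perimeter = sum of all sides
Perimeter = 14 + 18 + 6
Perimeter = 38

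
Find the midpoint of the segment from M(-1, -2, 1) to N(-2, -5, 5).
Midpoint = ((-1-2)/2, (-2-5)/2, (1+5)/2) = (-1.5, -3.5, 3)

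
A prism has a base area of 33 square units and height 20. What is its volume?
Volume = base area * height
Volume = 33 * 20
Volume = 660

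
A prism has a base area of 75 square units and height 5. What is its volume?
Volume = base area * height
Volume = 75 * 5
Volume = 375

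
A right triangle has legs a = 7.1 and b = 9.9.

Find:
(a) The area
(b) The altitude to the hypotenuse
(a) Area = ½ab = ½·7.1·9.9 = 35.145
(b) Hypotenuse c = √(7.1² + 9.9²) = √148.42 = 12.1828
    Area = ½·c·h_c  →  h_c = 2·Area/c = 2·35.145/12.1828 = 5.77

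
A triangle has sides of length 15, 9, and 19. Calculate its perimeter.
Perimeter = sum of all sides
Perimeter = 15 + 9 + 19
Perimeter = 43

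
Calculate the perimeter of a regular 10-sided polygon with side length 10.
Perimeter = number of sides * side length
Perimeter = 10 * 10
Perimeter = 100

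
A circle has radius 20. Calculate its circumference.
Circumference = 2 * pi * r
Circumference = 2 * pi * 20
Circumference = 125.66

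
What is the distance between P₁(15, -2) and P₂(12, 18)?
Using the distance formula: d = sqrt((x₂-x₁)² + (y₂-y₁)²)
dx = 12 - 15 = -3
dy = 18 - (-2) = 20
d = sqrt((-3)² + 20²) = sqrt(9 + 400) = sqrt(409) = 20.22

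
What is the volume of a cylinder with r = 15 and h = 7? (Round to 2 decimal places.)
Volume = pi * r² * h
Volume = pi * 15² * 7
Volume = pi * 225 * 7
Volume = pi * 1575
Volume = 4948.01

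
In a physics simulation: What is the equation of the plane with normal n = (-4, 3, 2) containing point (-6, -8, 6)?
d = n·P = (-4)(-6) + (3)(-8) + (2)(6) = 12
Plane: -4x + 3y + 2z = 12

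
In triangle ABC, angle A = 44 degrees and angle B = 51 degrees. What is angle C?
Sum of angles in a triangle = 180 degrees
Third angle = 180 - 44 - 51
Third angle = 85 degrees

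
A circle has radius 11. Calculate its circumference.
Circumference = 2 * pi * r
Circumference = 2 * pi * 11
Circumference = 69.12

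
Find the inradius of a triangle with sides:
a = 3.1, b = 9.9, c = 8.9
s = (a+b+c)/2 = (3.1+9.9+8.9)/2 = 10.95
Area = √(s(s-a)(s-b)(s-c)) = √(10.95·7.85·1.05·2.05) = 13.6023
r = Area/s = 13.6023/10.95 = 1.242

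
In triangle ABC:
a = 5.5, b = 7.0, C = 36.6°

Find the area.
Using A = ½ab·sin(C):
A = ½·5.5·7.0·sin(36.6°) = ½·38.5·0.596225 = 11.48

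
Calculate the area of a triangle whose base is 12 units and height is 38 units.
Area = (1/2) * base * height
Area = (1/2) * 12 * 38
Area = 228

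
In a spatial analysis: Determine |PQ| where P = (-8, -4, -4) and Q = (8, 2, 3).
d = √[(16)² + (6)² + (7)²] = √341 = 18.47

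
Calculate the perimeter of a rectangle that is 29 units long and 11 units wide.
Perimeter = 2 * (length + width)
Perimeter = 2 * (29 + 11)
Perimeter = 2 * 40
Perimeter = 80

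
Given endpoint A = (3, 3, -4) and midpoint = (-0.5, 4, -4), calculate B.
B = (2×(-0.5) - 3, 2×4 - 3, 2×(-4) - (-4)) = (-4, 5, -4)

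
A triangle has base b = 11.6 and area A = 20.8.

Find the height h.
A = ½bh  →  h = 2A/b
h = 2·20.8/11.6 = 3.586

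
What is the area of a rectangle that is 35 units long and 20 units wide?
Area = length * width
Area = 35 * 20
Area = 700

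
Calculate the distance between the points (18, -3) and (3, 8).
Using the distance formula: d = sqrt((x₂-x₁)² + (y₂-y₁)²)
dx = 3 - 18 = -15
dy = 8 - (-3) = 11
d = sqrt((-15)² + 11²) = sqrt(225 + 121) = sqrt(346) = 18.60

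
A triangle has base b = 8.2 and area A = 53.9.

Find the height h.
A = ½bh  →  h = 2A/b
h = 2·53.9/8.2 = 13.15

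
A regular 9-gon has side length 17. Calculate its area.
For a regular 9-gon with side length s = 17:
Apothem a = s / (2*tan(pi/9)) = 17 / (2*tan(pi/9)) ≈ 23.3536
Perimeter P = 9 * 17 = 153
Area = (1/2) * P * a = (1/2) * 153 * 23.3536 = 1786.55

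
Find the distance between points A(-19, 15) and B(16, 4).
Using the distance formula: d = sqrt((x₂-x₁)² + (y₂-y₁)²)
dx = 16 - (-19) = 35
dy = 4 - 15 = -11
d = sqrt(35² + (-11)²) = sqrt(1225 + 121) = sqrt(1346) = 36.69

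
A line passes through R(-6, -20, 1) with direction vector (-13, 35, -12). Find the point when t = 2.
P(2) = (-6 + (-13)(2), -20 + 35(2), 1 + (-12)(2)) = (-32, 50, -23)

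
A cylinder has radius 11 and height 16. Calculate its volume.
Volume = pi * r² * h
Volume = pi * 11² * 16
Volume = pi * 121 * 16
Volume = pi * 1936
Volume = 6082.12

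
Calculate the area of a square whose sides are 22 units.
Area = s²
Area = 22²
Area = 484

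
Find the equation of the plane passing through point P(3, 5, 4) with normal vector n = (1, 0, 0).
d = n·P = (1)(3) + (0)(5) + (0)(4) = 3
Plane: x = 3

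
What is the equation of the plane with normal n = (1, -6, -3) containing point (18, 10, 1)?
d = n·P = (1)(18) + (-6)(10) + (-3)(1) = -45
Plane: x - 6y - 3z = -45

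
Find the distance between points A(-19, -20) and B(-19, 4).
Using the distance formula: d = sqrt((x₂-x₁)² + (y₂-y₁)²)
dx = (-19) - (-19) = 0
dy = 4 - (-20) = 24
d = sqrt(0² + 24²) = sqrt(0 + 576) = sqrt(576) = 24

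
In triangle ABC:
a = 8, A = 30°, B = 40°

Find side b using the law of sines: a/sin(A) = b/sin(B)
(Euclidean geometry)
b = a·sin(B)/sin(A) = 8·sin(40°)/sin(30°)
b = 8·0.642788/0.500000 = 10.28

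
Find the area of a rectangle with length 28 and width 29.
Area = length * width
Area = 28 * 29
Area = 812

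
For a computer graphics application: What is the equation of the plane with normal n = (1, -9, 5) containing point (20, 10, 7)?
d = n·P = (1)(20) + (-9)(10) + (5)(7) = -35
Plane: x - 9y + 5z = -35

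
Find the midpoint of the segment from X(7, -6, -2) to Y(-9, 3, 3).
Midpoint = ((7-9)/2, (-6+3)/2, (-2+3)/2) = (-1, -1.5, 0.5)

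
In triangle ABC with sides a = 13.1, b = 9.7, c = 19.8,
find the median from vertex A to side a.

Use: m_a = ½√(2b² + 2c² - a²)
m_a = ½√(2·9.7² + 2·19.8² - 13.1²)
m_a = ½√(188.18 + 784.08 - 171.61) = ½√800.65 = 14.15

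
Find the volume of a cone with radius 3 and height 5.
Volume = (1/3) * pi * r² * h
Volume = (1/3) * pi * 3² * 5
Volume = (1/3) * pi * 9 * 5
Volume = (1/3) * pi * 45
Volume = 47.12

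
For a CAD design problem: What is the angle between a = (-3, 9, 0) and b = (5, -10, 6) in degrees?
a·b = -105, |a|² = 90, |b|² = 161
cos θ = -105/√14490 ≈ -0.8723
θ ≈ 150.7°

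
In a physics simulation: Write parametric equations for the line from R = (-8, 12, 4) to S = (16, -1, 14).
Direction vector d = S - R = (24, -13, 10)
x = -8 + 24t, y = 12 - 13t, z = 4 + 10t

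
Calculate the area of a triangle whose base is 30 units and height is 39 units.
Area = (1/2) * base * height
Area = (1/2) * 30 * 39
Area = 585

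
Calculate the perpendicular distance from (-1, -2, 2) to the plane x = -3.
d = |1(-1) + 0(-2) + 0(2) - (-3)| / √(1² + 0² + 0²) = 2/√1 = 2.0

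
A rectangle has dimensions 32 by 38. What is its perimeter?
Perimeter = 2 * (length + width)
Perimeter = 2 * (32 + 38)
Perimeter = 2 * 70
Perimeter = 140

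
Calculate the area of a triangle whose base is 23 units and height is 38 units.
Area = (1/2) * base * height
Area = (1/2) * 23 * 38
Area = 437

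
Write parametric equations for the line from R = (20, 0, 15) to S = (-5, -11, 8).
Direction vector d = S - R = (-25, -11, -7)
x = 20 - 25t, y = 0 - 11t, z = 15 - 7t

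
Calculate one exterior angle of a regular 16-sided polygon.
Exterior angle of a regular n-gon = 360/n
Exterior angle = 360/16
Exterior angle = 22.50 degrees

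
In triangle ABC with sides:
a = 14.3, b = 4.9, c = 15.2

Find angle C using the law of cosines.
cos(C) = (a² + b² - c²)/(2ab)
cos(C) = (14.3² + 4.9² - 15.2²)/(2·14.3·4.9) = -2.54/140.14 = -0.018125
C = arccos(-0.018125) = 91.04°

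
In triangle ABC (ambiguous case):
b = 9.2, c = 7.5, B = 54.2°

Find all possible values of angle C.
sin(C)/c = sin(B)/b  →  sin(C) = c·sin(B)/b = 7.5·sin(54.2°)/9.2 = 0.661193
C₁ = arcsin(0.661193) = 41.39°,  C₂ = 180° - C₁ = 138.61°
Check C₂: A = 180° - 54.2° - 138.61° = -12.81° ≤ 0, rejected
C = 41.39° (one solution)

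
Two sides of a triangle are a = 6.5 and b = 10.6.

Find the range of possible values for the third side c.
By the triangle inequality: |a - b| < c < a + b
|6.5 - 10.6| < c < 6.5 + 10.6
4.1 < c < 17.1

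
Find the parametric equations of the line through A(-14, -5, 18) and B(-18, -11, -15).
Direction vector d = B - A = (-4, -6, -33)
x = -14 - 4t, y = -5 - 6t, z = 18 - 33t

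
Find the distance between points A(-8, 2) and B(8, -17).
Using the distance formula: d = sqrt((x₂-x₁)² + (y₂-y₁)²)
dx = 8 - (-8) = 16
dy = (-17) - 2 = -19
d = sqrt(16² + (-19)²) = sqrt(256 + 361) = sqrt(617) = 24.84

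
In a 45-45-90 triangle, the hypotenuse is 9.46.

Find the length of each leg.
In a 45-45-90 triangle, hypotenuse = leg·√2  →  leg = hypotenuse/√2
leg = 9.46/√2 = 6.689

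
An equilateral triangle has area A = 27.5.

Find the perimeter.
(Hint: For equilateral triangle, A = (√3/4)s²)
A = (√3/4)s²  →  s² = 4A/√3 = 4·27.5/√3 = 63.5085
s = 7.96922
Perimeter = 3s = 23.91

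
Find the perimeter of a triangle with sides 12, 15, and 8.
Perimeter = sum of all sides
Perimeter = 12 + 15 + 8
Perimeter = 35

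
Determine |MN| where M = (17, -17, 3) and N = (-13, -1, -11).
d = √[(-30)² + (16)² + (-14)²] = √1352 = 36.77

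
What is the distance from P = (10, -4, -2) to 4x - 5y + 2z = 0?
d = |4(10) + (-5)(-4) + 2(-2) - (0)| / √(4² + (-5)² + 2²) = 56/√45 = 8.348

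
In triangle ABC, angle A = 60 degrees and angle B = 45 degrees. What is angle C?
Sum of angles in a triangle = 180 degrees
Third angle = 180 - 60 - 45
Third angle = 75 degrees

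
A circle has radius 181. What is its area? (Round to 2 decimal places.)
Area = pi * r²
Area = pi * 181²
Area = pi * 32761
Area = 102921.72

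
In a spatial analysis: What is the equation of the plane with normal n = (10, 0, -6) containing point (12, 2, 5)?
d = n·P = (10)(12) + (0)(2) + (-6)(5) = 90
Plane: 10x - 6z = 90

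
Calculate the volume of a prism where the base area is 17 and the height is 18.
Volume = base area * height
Volume = 17 * 18
Volume = 306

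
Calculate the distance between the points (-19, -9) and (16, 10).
Using the distance formula: d = sqrt((x₂-x₁)² + (y₂-y₁)²)
dx = 16 - (-19) = 35
dy = 10 - (-9) = 19
d = sqrt(35² + 19²) = sqrt(1225 + 361) = sqrt(1586) = 39.82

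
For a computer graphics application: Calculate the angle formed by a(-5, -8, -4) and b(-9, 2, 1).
a·b = 25, |a|² = 105, |b|² = 86
cos θ = 25/√9030 ≈ 0.2631
θ ≈ 74.75°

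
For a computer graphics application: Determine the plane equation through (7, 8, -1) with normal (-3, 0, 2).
d = n·P = (-3)(7) + (0)(8) + (2)(-1) = -23
Plane: -3x + 2z = -23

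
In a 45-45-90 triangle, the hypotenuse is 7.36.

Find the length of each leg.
In a 45-45-90 triangle, hypotenuse = leg·√2  →  leg = hypotenuse/√2
leg = 7.36/√2 = 5.204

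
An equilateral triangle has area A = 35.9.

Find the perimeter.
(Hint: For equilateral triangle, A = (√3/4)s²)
A = (√3/4)s²  →  s² = 4A/√3 = 4·35.9/√3 = 82.9075
s = 9.10536
Perimeter = 3s = 27.32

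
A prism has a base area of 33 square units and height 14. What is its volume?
Volume = base area * height
Volume = 33 * 14
Volume = 462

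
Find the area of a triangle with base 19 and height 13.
Area = (1/2) * base * height
Area = (1/2) * 19 * 13
Area = 123.50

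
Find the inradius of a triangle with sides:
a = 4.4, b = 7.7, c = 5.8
s = (a+b+c)/2 = (4.4+7.7+5.8)/2 = 8.95
Area = √(s(s-a)(s-b)(s-c)) = √(8.95·4.55·1.25·3.15) = 12.6627
r = Area/s = 12.6627/8.95 = 1.415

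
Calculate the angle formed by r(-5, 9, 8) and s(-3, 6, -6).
r·s = 21, |r|² = 170, |s|² = 81
cos θ = 21/√13770 ≈ 0.179
θ ≈ 79.69°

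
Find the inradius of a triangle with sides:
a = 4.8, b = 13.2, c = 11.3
s = (a+b+c)/2 = (4.8+13.2+11.3)/2 = 14.65
Area = √(s(s-a)(s-b)(s-c)) = √(14.65·9.85·1.45·3.35) = 26.4754
r = Area/s = 26.4754/14.65 = 1.807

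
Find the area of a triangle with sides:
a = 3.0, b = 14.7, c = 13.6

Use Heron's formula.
s = (a+b+c)/2 = (3.0+14.7+13.6)/2 = 15.65
A = √(s(s-a)(s-b)(s-c)) = √(15.65·12.65·0.95·2.05)
A = √385.551 = 19.64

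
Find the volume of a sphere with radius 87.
Volume = (4/3) * pi * r³
Volume = (4/3) * pi * 87³
Volume = (4/3) * pi * 658503
Volume = 2758330.92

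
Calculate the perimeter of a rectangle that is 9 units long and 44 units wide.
Perimeter = 2 * (length + width)
Perimeter = 2 * (9 + 44)
Perimeter = 2 * 53
Perimeter = 106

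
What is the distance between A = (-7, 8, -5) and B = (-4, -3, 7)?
d = √[(3)² + (-11)² + (12)²] = √274 = 16.55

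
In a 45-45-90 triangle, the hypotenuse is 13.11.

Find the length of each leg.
In a 45-45-90 triangle, hypotenuse = leg·√2  →  leg = hypotenuse/√2
leg = 13.11/√2 = 9.27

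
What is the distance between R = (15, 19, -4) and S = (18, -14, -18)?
d = √[(3)² + (-33)² + (-14)²] = √1294 = 35.97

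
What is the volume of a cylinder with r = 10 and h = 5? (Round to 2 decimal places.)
Volume = pi * r² * h
Volume = pi * 10² * 5
Volume = pi * 100 * 5
Volume = pi * 500
Volume = 1570.80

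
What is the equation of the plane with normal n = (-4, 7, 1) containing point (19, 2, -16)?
d = n·P = (-4)(19) + (7)(2) + (1)(-16) = -78
Plane: -4x + 7y + z = -78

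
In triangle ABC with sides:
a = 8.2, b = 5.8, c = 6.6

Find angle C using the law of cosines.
cos(C) = (a² + b² - c²)/(2ab)
cos(C) = (8.2² + 5.8² - 6.6²)/(2·8.2·5.8) = 57.32/95.12 = 0.602607
C = arccos(0.602607) = 52.94°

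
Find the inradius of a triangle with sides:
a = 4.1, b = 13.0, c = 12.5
s = (a+b+c)/2 = (4.1+13.0+12.5)/2 = 14.8
Area = √(s(s-a)(s-b)(s-c)) = √(14.8·10.7·1.8·2.3) = 25.6049
r = Area/s = 25.6049/14.8 = 1.73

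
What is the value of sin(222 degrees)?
sin(222 degrees) = -0.6691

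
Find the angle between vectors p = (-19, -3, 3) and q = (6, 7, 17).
p·q = -84, |p|² = 379, |q|² = 374
cos θ = -84/√141746 ≈ -0.2231
θ ≈ 102.9°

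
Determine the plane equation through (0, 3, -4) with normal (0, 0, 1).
d = n·P = (0)(0) + (0)(3) + (1)(-4) = -4
Plane: z = -4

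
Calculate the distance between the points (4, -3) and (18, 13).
Using the distance formula: d = sqrt((x₂-x₁)² + (y₂-y₁)²)
dx = 18 - 4 = 14
dy = 13 - (-3) = 16
d = sqrt(14² + 16²) = sqrt(196 + 256) = sqrt(452) = 21.26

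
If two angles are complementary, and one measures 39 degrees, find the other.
Complementary angles sum to 90 degrees.
Other angle = 90 - 39
Other angle = 51 degrees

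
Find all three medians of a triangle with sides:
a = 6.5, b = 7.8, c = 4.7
Using m_x = ½√(2y² + 2z² - x²):
m_a = ½√(2·7.8² + 2·4.7² - 6.5²) = ½√123.61 = 5.559
m_b = ½√(2·6.5² + 2·4.7² - 7.8²) = ½√67.84 = 4.118
m_c = ½√(2·6.5² + 2·7.8² - 4.7²) = ½√184.09 = 6.784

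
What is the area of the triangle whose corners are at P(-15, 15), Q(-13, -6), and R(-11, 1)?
Using the coordinate formula: Area = (1/2)|x₁(y₂-y₃) + x₂(y₃-y₁) + x₃(y₁-y₂)|
Area = (1/2)|(-15)((-6)-1) + (-13)(1-15) + (-11)(15-(-6))|
Area = (1/2)|(-15)*(-7) + (-13)*(-14) + (-11)*21|
Area = (1/2)|105 + 182 + (-231)|
Area = (1/2)*56 = 28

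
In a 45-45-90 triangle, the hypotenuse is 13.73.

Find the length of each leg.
In a 45-45-90 triangle, hypotenuse = leg·√2  →  leg = hypotenuse/√2
leg = 13.73/√2 = 9.709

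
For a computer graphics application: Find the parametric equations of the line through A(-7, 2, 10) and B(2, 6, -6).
Direction vector d = B - A = (9, 4, -16)
x = -7 + 9t, y = 2 + 4t, z = 10 - 16t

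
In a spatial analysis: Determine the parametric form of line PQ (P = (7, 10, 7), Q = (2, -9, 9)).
Direction vector d = Q - P = (-5, -19, 2)
x = 7 - 5t, y = 10 - 19t, z = 7 + 2t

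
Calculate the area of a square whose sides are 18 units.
Area = s²
Area = 18²
Area = 324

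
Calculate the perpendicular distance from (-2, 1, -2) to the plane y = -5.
d = |0(-2) + 1(1) + 0(-2) - (-5)| / √(0² + 1² + 0²) = 6/√1 = 6.0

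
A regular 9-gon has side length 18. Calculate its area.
For a regular 9-gon with side length s = 18:
Apothem a = s / (2*tan(pi/9)) = 18 / (2*tan(pi/9)) ≈ 24.7273
Perimeter P = 9 * 18 = 162
Area = (1/2) * P * a = (1/2) * 162 * 24.7273 = 2002.91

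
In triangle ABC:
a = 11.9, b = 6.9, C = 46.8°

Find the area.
Using A = ½ab·sin(C):
A = ½·11.9·6.9·sin(46.8°) = ½·82.11·0.728969 = 29.93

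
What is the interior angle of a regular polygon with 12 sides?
Interior angle of a regular n-gon = (n-2)*180/n
Interior angle = (12-2)*180/12
Interior angle = 10*180/12
Interior angle = 1800/12
Interior angle = 150 degrees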